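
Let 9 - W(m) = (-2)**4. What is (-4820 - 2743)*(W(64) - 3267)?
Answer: 24761262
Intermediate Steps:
W(m) = -7 (W(m) = 9 - 1*(-2)**4 = 9 - 1*16 = 9 - 16 = -7)
(-4820 - 2743)*(W(64) - 3267) = (-4820 - 2743)*(-7 - 3267) = -7563*(-3274) = 24761262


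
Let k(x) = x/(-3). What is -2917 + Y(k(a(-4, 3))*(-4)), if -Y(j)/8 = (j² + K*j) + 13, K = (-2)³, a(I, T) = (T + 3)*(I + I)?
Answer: -39885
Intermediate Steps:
a(I, T) = 2*I*(3 + T) (a(I, T) = (3 + T)*(2*I) = 2*I*(3 + T))
K = -8
k(x) = -x/3 (k(x) = x*(-⅓) = -x/3)
Y(j) = -104 - 8*j² + 64*j (Y(j) = -8*((j² - 8*j) + 13) = -8*(13 + j² - 8*j) = -104 - 8*j² + 64*j)
-2917 + Y(k(a(-4, 3))*(-4)) = -2917 + (-104 - 8*1024*(3 + 3)²/9 + 64*(-2*(-4)*(3 + 3)/3*(-4))) = -2917 + (-104 - 8*(-2*(-4)*6/3*(-4))² + 64*(-2*(-4)*6/3*(-4))) = -2917 + (-104 - 8*(-⅓*(-48)*(-4))² + 64*(-⅓*(-48)*(-4))) = -2917 + (-104 - 8*(16*(-4))² + 64*(16*(-4))) = -2917 + (-104 - 8*(-64)² + 64*(-64)) = -2917 + (-104 - 8*4096 - 4096) = -2917 + (-104 - 32768 - 4096) = -2917 - 36968 = -39885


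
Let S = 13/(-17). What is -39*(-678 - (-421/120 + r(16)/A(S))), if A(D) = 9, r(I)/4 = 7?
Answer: 3171181/120 ≈ 26427.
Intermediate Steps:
S = -13/17 (S = 13*(-1/17) = -13/17 ≈ -0.76471)
r(I) = 28 (r(I) = 4*7 = 28)
-39*(-678 - (-421/120 + r(16)/A(S))) = -39*(-678 - (-421/120 + 28/9)) = -39*(-678 - 1*(-143/360)) = -39*(-678 + 143/360) = -39*(-243937/360) = 3171181/120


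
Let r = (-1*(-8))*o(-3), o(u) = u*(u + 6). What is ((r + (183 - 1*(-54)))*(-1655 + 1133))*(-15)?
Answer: 1291950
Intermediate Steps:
o(u) = u*(6 + u)
r = -72 (r = (-1*(-8))*(-3*(6 - 3)) = 8*(-3*3) = 8*(-9) = -72)
((r + (183 - 1*(-54)))*(-1655 + 1133))*(-15) = ((-72 + (183 - 1*(-54)))*(-1655 + 1133))*(-15) = ((-72 + (183 + 54))*(-522))*(-15) = ((-72 + 237)*(-522))*(-15) = (165*(-522))*(-15) = -86130*(-15) = 1291950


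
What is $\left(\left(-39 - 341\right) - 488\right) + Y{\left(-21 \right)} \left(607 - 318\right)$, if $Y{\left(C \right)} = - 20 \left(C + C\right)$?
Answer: $241892$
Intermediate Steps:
$Y{\left(C \right)} = - 40 C$ ($Y{\left(C \right)} = - 20 \cdot 2 C = - 40 C$)
$\left(\left(-39 - 341\right) - 488\right) + Y{\left(-21 \right)} \left(607 - 318\right) = \left(\left(-39 - 341\right) - 488\right) + \left(-40\right) \left(-21\right) \left(607 - 318\right) = \left(-380 - 488\right) + 840 \left(607 - 318\right) = -868 + 840 \cdot 289 = -868 + 242760 = 241892$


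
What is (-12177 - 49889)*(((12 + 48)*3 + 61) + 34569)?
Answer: -2160517460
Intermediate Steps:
(-12177 - 49889)*(((12 + 48)*3 + 61) + 34569) = -62066*((60*3 + 61) + 34569) = -62066*((180 + 61) + 34569) = -62066*(241 + 34569) = -62066*34810 = -2160517460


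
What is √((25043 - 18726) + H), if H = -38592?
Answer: 5*I*√1291 ≈ 179.65*I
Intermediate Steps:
√((25043 - 18726) + H) = √((25043 - 18726) - 38592) = √(6317 - 38592) = √(-32275) = 5*I*√1291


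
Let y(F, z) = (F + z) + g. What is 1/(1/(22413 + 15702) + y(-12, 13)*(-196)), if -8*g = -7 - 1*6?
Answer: -76230/39220333 ≈ -0.0019436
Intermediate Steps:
g = 13/8 (g = -(-7 - 1*6)/8 = -(-7 - 6)/8 = -1/8*(-13) = 13/8 ≈ 1.6250)
y(F, z) = 13/8 + F + z (y(F, z) = (F + z) + 13/8 = 13/8 + F + z)
1/(1/(22413 + 15702) + y(-12, 13)*(-196)) = 1/(1/(22413 + 15702) + (13/8 - 12 + 13)*(-196)) = 1/(1/38115 + (21/8)*(-196)) = 1/(1/38115 - 1029/2) = 1/(-39220333/76230) = -76230/39220333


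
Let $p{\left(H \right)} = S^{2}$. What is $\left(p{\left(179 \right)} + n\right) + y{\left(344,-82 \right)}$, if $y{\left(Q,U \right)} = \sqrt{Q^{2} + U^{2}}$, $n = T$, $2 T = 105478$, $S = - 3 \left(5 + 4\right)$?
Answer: $53468 + 26 \sqrt{185} \approx 53822.0$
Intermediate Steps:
$S = -27$ ($S = \left(-3\right) 9 = -27$)
$T = 52739$ ($T = \frac{1}{2} \cdot 105478 = 52739$)
$n = 52739$
$p{\left(H \right)} = 729$ ($p{\left(H \right)} = \left(-27\right)^{2} = 729$)
$\left(p{\left(179 \right)} + n\right) + y{\left(344,-82 \right)} = \left(729 + 52739\right) + \sqrt{344^{2} + \left(-82\right)^{2}} = 53468 + \sqrt{118336 + 6724} = 53468 + \sqrt{125060} = 53468 + 26 \sqrt{185}$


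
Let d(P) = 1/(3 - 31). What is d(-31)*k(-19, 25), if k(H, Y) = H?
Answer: 19/28 ≈ 0.67857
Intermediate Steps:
d(P) = -1/28 (d(P) = 1/(-28) = -1/28)
d(-31)*k(-19, 25) = -1/28*(-19) = 19/28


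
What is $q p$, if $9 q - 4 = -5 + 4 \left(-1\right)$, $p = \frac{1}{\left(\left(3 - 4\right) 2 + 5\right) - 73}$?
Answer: $\frac{1}{126} \approx 0.0079365$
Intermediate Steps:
$p = - \frac{1}{70}$ ($p = \frac{1}{\left(\left(-1\right) 2 + 5\right) - 73} = \frac{1}{\left(-2 + 5\right) - 73} = \frac{1}{3 - 73} = \frac{1}{-70} = - \frac{1}{70} \approx -0.014286$)
$q = - \frac{5}{9}$ ($q = \frac{4}{9} + \frac{-5 + 4 \left(-1\right)}{9} = \frac{4}{9} + \frac{-5 - 4}{9} = \frac{4}{9} + \frac{1}{9} \left(-9\right) = \frac{4}{9} - 1 = - \frac{5}{9} \approx -0.55556$)
$q p = \left(- \frac{5}{9}\right) \left(- \frac{1}{70}\right) = \frac{1}{126}$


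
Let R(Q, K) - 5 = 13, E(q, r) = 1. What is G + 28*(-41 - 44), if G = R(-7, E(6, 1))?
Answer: -2362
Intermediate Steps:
R(Q, K) = 18 (R(Q, K) = 5 + 13 = 18)
G = 18
G + 28*(-41 - 44) = 18 + 28*(-41 - 44) = 18 + 28*(-85) = 18 - 2380 = -2362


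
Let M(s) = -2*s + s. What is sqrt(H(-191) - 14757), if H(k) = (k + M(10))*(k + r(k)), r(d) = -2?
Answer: 2*sqrt(6009) ≈ 155.04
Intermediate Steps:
M(s) = -s
H(k) = (-10 + k)*(-2 + k) (H(k) = (k - 1*10)*(k - 2) = (k - 10)*(-2 + k) = (-10 + k)*(-2 + k))
sqrt(H(-191) - 14757) = sqrt((20 + (-191)**2 - 12*(-191)) - 14757) = sqrt((20 + 36481 + 2292) - 14757) = sqrt(38793 - 14757) = sqrt(24036) = 2*sqrt(6009)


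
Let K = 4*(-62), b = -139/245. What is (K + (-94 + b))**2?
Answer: 7044077041/60025 ≈ 1.1735e+5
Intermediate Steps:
b = -139/245 (b = -139*1/245 = -139/245 ≈ -0.56735)
K = -248
(K + (-94 + b))**2 = (-248 + (-94 - 139/245))**2 = (-248 - 23169/245)**2 = (-83929/245)**2 = 7044077041/60025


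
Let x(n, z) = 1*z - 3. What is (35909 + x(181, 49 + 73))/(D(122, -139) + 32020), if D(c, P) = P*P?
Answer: 36028/51341 ≈ 0.70174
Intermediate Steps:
D(c, P) = P²
x(n, z) = -3 + z (x(n, z) = z - 3 = -3 + z)
(35909 + x(181, 49 + 73))/(D(122, -139) + 32020) = (35909 + (-3 + (49 + 73)))/((-139)² + 32020) = (35909 + (-3 + 122))/(19321 + 32020) = (35909 + 119)/51341 = 36028*(1/51341) = 36028/51341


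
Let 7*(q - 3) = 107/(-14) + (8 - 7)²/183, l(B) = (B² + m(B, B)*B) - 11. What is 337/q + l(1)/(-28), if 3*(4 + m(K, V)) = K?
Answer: 509079307/2875740 ≈ 177.03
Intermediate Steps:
m(K, V) = -4 + K/3
l(B) = -11 + B² + B*(-4 + B/3) (l(B) = (B² + (-4 + B/3)*B) - 11 = (B² + B*(-4 + B/3)) - 11 = -11 + B² + B*(-4 + B/3))
q = 34235/17934 (q = 3 + (107/(-14) + (8 - 7)²/183)/7 = 3 + (107*(-1/14) + 1²*(1/183))/7 = 3 + (-107/14 + 1*(1/183))/7 = 3 + (-107/14 + 1/183)/7 = 3 + (⅐)*(-19567/2562) = 3 - 19567/17934 = 34235/17934 ≈ 1.9089)
337/q + l(1)/(-28) = 337/(34235/17934) + (-11 - 4*1 + (4/3)*1²)/(-28) = 337*(17934/34235) + (-11 - 4 + (4/3)*1)*(-1/28) = 6043758/34235 + (-11 - 4 + 4/3)*(-1/28) = 6043758/34235 - 41/3*(-1/28) = 6043758/34235 + 41/84 = 509079307/2875740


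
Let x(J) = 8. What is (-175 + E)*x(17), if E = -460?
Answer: -5080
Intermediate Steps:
(-175 + E)*x(17) = (-175 - 460)*8 = -635*8 = -5080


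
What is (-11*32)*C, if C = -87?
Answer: 30624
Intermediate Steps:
(-11*32)*C = -11*32*(-87) = -352*(-87) = 30624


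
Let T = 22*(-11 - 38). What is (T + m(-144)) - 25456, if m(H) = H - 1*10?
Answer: -26688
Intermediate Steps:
T = -1078 (T = 22*(-49) = -1078)
m(H) = -10 + H (m(H) = H - 10 = -10 + H)
(T + m(-144)) - 25456 = (-1078 + (-10 - 144)) - 25456 = (-1078 - 154) - 25456 = -1232 - 25456 = -26688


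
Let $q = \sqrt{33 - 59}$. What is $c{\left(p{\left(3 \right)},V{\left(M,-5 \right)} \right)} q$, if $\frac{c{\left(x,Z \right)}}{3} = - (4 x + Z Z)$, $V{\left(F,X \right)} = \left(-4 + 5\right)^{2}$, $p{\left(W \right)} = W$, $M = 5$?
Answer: $- 39 i \sqrt{26} \approx - 198.86 i$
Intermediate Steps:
$V{\left(F,X \right)} = 1$ ($V{\left(F,X \right)} = 1^{2} = 1$)
$q = i \sqrt{26}$ ($q = \sqrt{-26} = i \sqrt{26} \approx 5.099 i$)
$c{\left(x,Z \right)} = - 12 x - 3 Z^{2}$ ($c{\left(x,Z \right)} = 3 \left(- (4 x + Z Z)\right) = 3 \left(- (4 x + Z^{2})\right) = 3 \left(- (Z^{2} + 4 x)\right) = 3 \left(- Z^{2} - 4 x\right) = - 12 x - 3 Z^{2}$)
$c{\left(p{\left(3 \right)},V{\left(M,-5 \right)} \right)} q = \left(\left(-12\right) 3 - 3 \cdot 1^{2}\right) i \sqrt{26} = \left(-36 - 3\right) i \sqrt{26} = - 39 i \sqrt{26}$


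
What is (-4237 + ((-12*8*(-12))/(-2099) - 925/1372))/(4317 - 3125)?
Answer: -12205353355/3432754976 ≈ -3.5556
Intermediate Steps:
(-4237 + ((-12*8*(-12))/(-2099) - 925/1372))/(4317 - 3125) = (-4237 + (-96*(-12)*(-1/2099) - 925*1/1372))/1192 = (-4237 + (1152*(-1/2099) - 925/1372))*(1/1192) = (-4237 + (-1152/2099 - 925/1372))*(1/1192) = (-4237 - 3522119/2879828)*(1/1192) = -12205353355/2879828*1/1192 = -12205353355/3432754976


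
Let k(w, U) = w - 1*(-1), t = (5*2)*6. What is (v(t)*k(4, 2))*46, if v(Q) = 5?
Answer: 1150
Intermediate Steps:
t = 60 (t = 10*6 = 60)
k(w, U) = 1 + w (k(w, U) = w + 1 = 1 + w)
(v(t)*k(4, 2))*46 = (5*(1 + 4))*46 = (5*5)*46 = 25*46 = 1150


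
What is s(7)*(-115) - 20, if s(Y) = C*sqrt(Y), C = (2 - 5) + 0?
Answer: -20 + 345*sqrt(7) ≈ 892.78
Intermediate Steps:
C = -3 (C = -3 + 0 = -3)
s(Y) = -3*sqrt(Y)
s(7)*(-115) - 20 = -3*sqrt(7)*(-115) - 20 = 345*sqrt(7) - 20 = -20 + 345*sqrt(7)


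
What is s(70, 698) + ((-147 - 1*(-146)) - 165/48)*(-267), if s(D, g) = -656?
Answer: 8461/16 ≈ 528.81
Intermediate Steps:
s(70, 698) + ((-147 - 1*(-146)) - 165/48)*(-267) = -656 + ((-147 - 1*(-146)) - 165/48)*(-267) = -656 + ((-147 + 146) - 165*1/48)*(-267) = -656 + (-1 - 55/16)*(-267) = -656 - 71/16*(-267) = -656 + 18957/16 = 8461/16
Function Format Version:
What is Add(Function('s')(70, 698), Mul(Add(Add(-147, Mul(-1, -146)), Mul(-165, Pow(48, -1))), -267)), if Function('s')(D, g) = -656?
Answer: Rational(8461, 16) ≈ 528.81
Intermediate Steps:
Add(Function('s')(70, 698), Mul(Add(Add(-147, Mul(-1, -146)), Mul(-165, Pow(48, -1))), -267)) = Add(-656, Mul(Add(Add(-147, Mul(-1, -146)), Mul(-165, Pow(48, -1))), -267)) = Add(-656, Mul(Add(Add(-147, 146), Mul(-165, Rational(1, 48))), -267)) = Add(-656, Mul(Add(-1, Rational(-55, 16)), -267)) = Add(-656, Mul(Rational(-71, 16), -267)) = Add(-656, Rational(18957, 16)) = Rational(8461, 16)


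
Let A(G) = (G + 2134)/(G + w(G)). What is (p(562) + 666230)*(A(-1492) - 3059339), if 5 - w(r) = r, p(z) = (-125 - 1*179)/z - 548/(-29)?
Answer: -16609243164853210/8149 ≈ -2.0382e+12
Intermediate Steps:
p(z) = 548/29 - 304/z (p(z) = (-125 - 179)/z - 548*(-1/29) = -304/z + 548/29 = 548/29 - 304/z)
w(r) = 5 - r
A(G) = 2134/5 + G/5 (A(G) = (G + 2134)/(G + (5 - G)) = (2134 + G)/5 = (2134 + G)*(⅕) = 2134/5 + G/5)
(p(562) + 666230)*(A(-1492) - 3059339) = ((548/29 - 304/562) + 666230)*((2134/5 + (⅕)*(-1492)) - 3059339) = ((548/29 - 304*1/562) + 666230)*((2134/5 - 1492/5) - 3059339) = ((548/29 - 152/281) + 666230)*(642/5 - 3059339) = (149580/8149 + 666230)*(-15296053/5) = (5429257850/8149)*(-15296053/5) = -16609243164853210/8149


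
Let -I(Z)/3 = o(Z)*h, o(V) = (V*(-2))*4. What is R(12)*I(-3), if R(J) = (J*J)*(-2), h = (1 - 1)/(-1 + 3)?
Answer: 0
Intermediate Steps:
o(V) = -8*V (o(V) = -2*V*4 = -8*V)
h = 0 (h = 0/2 = 0*(½) = 0)
I(Z) = 0 (I(Z) = -3*(-8*Z)*0 = -3*0 = 0)
R(J) = -2*J² (R(J) = J²*(-2) = -2*J²)
R(12)*I(-3) = -2*12²*0 = -2*144*0 = -288*0 = 0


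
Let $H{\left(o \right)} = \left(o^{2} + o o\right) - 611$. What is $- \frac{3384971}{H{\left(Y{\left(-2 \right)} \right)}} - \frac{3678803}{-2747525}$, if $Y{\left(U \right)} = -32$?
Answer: $- \frac{9295006006864}{3948193425} \approx -2354.2$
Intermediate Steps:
$H{\left(o \right)} = -611 + 2 o^{2}$ ($H{\left(o \right)} = \left(o^{2} + o^{2}\right) - 611 = 2 o^{2} - 611 = -611 + 2 o^{2}$)
$- \frac{3384971}{H{\left(Y{\left(-2 \right)} \right)}} - \frac{3678803}{-2747525} = - \frac{3384971}{-611 + 2 \left(-32\right)^{2}} - \frac{3678803}{-2747525} = - \frac{3384971}{-611 + 2 \cdot 1024} - - \frac{3678803}{2747525} = - \frac{3384971}{-611 + 2048} + \frac{3678803}{2747525} = - \frac{3384971}{1437} + \frac{3678803}{2747525} = - \frac{9295006006864}{3948193425}$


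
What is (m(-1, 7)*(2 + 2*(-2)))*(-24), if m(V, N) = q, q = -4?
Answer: -192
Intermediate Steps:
m(V, N) = -4
(m(-1, 7)*(2 + 2*(-2)))*(-24) = -4*(2 + 2*(-2))*(-24) = -4*(2 - 4)*(-24) = -4*(-2)*(-24) = 8*(-24) = -192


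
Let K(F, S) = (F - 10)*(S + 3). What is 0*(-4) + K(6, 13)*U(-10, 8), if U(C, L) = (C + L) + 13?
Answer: -704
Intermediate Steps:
U(C, L) = 13 + C + L
K(F, S) = (-10 + F)*(3 + S)
0*(-4) + K(6, 13)*U(-10, 8) = 0*(-4) + (-30 - 10*13 + 3*6 + 6*13)*(13 - 10 + 8) = 0 + (-30 - 130 + 18 + 78)*11 = 0 - 64*11 = 0 - 704 = -704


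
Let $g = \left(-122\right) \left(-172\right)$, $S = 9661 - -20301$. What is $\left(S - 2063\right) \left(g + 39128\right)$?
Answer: $1677064688$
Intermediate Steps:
$S = 29962$ ($S = 9661 + 20301 = 29962$)
$g = 20984$
$\left(S - 2063\right) \left(g + 39128\right) = \left(29962 - 2063\right) \left(20984 + 39128\right) = 27899 \cdot 60112 = 1677064688$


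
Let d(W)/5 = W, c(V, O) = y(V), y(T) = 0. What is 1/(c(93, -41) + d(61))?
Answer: 1/305 ≈ 0.0032787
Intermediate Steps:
c(V, O) = 0
d(W) = 5*W
1/(c(93, -41) + d(61)) = 1/(0 + 5*61) = 1/(0 + 305) = 1/305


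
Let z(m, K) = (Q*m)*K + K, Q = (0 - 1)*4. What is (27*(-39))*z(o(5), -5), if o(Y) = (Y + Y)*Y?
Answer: -1047735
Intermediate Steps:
Q = -4 (Q = -1*4 = -4)
o(Y) = 2*Y² (o(Y) = (2*Y)*Y = 2*Y²)
z(m, K) = K - 4*K*m (z(m, K) = (-4*m)*K + K = -4*K*m + K = K - 4*K*m)
(27*(-39))*z(o(5), -5) = (27*(-39))*(-5*(1 - 8*5²)) = -(-5265)*(1 - 8*25) = -(-5265)*(1 - 4*50) = -(-5265)*(1 - 200) = -(-5265)*(-199) = -1053*995 = -1047735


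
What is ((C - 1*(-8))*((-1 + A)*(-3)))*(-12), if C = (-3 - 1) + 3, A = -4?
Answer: -1260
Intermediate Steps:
C = -1 (C = -4 + 3 = -1)
((C - 1*(-8))*((-1 + A)*(-3)))*(-12) = ((-1 - 1*(-8))*((-1 - 4)*(-3)))*(-12) = ((-1 + 8)*(-5*(-3)))*(-12) = (7*15)*(-12) = 105*(-12) = -1260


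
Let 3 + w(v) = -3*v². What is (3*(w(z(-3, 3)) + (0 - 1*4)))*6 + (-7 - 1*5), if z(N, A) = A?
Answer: -624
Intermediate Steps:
w(v) = -3 - 3*v²
(3*(w(z(-3, 3)) + (0 - 1*4)))*6 + (-7 - 1*5) = (3*((-3 - 3*3²) + (0 - 1*4)))*6 + (-7 - 1*5) = (3*((-3 - 3*9) + (0 - 4)))*6 + (-7 - 5) = (3*((-3 - 27) - 4))*6 - 12 = (3*(-30 - 4))*6 - 12 = (3*(-34))*6 - 12 = -102*6 - 12 = -612 - 12 = -624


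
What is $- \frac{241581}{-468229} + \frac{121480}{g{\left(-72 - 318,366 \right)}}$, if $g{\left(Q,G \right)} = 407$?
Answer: $\frac{56978782387}{190569203} \approx 298.99$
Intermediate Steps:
$- \frac{241581}{-468229} + \frac{121480}{g{\left(-72 - 318,366 \right)}} = - \frac{241581}{-468229} + \frac{121480}{407} = \left(-241581\right) \left(- \frac{1}{468229}\right) + 121480 \cdot \frac{1}{407} = \frac{241581}{468229} + \frac{121480}{407} = \frac{56978782387}{190569203}$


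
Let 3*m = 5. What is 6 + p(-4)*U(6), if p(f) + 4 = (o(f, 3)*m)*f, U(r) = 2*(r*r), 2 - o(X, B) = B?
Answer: 198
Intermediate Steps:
o(X, B) = 2 - B
m = 5/3 (m = (⅓)*5 = 5/3 ≈ 1.6667)
U(r) = 2*r²
p(f) = -4 - 5*f/3 (p(f) = -4 + ((2 - 1*3)*(5/3))*f = -4 + ((2 - 3)*(5/3))*f = -4 + (-1*5/3)*f = -4 - 5*f/3)
6 + p(-4)*U(6) = 6 + (-4 - 5/3*(-4))*(2*6²) = 6 + (-4 + 20/3)*(2*36) = 6 + (8/3)*72 = 6 + 192 = 198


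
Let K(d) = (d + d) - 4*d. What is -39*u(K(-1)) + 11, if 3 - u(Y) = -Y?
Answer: -184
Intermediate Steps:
K(d) = -2*d (K(d) = 2*d - 4*d = -2*d)
u(Y) = 3 + Y (u(Y) = 3 - (-1)*Y = 3 + Y)
-39*u(K(-1)) + 11 = -39*(3 - 2*(-1)) + 11 = -39*(3 + 2) + 11 = -39*5 + 11 = -195 + 11 = -184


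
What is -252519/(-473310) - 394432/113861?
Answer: -52645514687/17963849970 ≈ -2.9306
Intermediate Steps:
-252519/(-473310) - 394432/113861 = -252519*(-1/473310) - 394432*1/113861 = 84173/157770 - 394432/113861 = -52645514687/17963849970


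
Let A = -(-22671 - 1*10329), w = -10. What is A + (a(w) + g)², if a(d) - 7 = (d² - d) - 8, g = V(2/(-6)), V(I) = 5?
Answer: 45996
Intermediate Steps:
g = 5
A = 33000 (A = -(-22671 - 10329) = -1*(-33000) = 33000)
a(d) = -1 + d² - d (a(d) = 7 + ((d² - d) - 8) = 7 + (-8 + d² - d) = -1 + d² - d)
A + (a(w) + g)² = 33000 + ((-1 + (-10)² - 1*(-10)) + 5)² = 33000 + ((-1 + 100 + 10) + 5)² = 33000 + (109 + 5)² = 33000 + 114² = 33000 + 12996 = 45996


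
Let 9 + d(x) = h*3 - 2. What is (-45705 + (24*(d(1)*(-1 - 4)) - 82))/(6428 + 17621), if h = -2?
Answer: -43747/24049 ≈ -1.8191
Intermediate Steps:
d(x) = -17 (d(x) = -9 + (-2*3 - 2) = -9 + (-6 - 2) = -9 - 8 = -17)
(-45705 + (24*(d(1)*(-1 - 4)) - 82))/(6428 + 17621) = (-45705 + (24*(-17*(-1 - 4)) - 82))/(6428 + 17621) = (-45705 + (24*(-17*(-5)) - 82))/24049 = (-45705 + (24*85 - 82))*(1/24049) = (-45705 + (2040 - 82))*(1/24049) = (-45705 + 1958)*(1/24049) = -43747*1/24049 = -43747/24049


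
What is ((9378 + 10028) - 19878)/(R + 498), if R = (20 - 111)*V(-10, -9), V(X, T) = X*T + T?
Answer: 472/6873 ≈ 0.068675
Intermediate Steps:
V(X, T) = T + T*X (V(X, T) = T*X + T = T + T*X)
R = -7371 (R = (20 - 111)*(-9*(1 - 10)) = -(-819)*(-9) = -91*81 = -7371)
((9378 + 10028) - 19878)/(R + 498) = ((9378 + 10028) - 19878)/(-7371 + 498) = (19406 - 19878)/(-6873) = -472*(-1/6873) = 472/6873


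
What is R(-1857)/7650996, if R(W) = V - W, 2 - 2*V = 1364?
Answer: 98/637583 ≈ 0.00015371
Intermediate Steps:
V = -681 (V = 1 - ½*1364 = 1 - 682 = -681)
R(W) = -681 - W
R(-1857)/7650996 = (-681 - 1*(-1857))/7650996 = (-681 + 1857)*(1/7650996) = 1176*(1/7650996) = 98/637583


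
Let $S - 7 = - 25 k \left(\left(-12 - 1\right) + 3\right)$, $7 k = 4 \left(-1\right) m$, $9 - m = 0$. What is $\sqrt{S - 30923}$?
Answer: $\frac{2 i \sqrt{394471}}{7} \approx 179.45 i$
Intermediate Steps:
$m = 9$ ($m = 9 - 0 = 9 + 0 = 9$)
$k = - \frac{36}{7}$ ($k = \frac{4 \left(-1\right) 9}{7} = \frac{\left(-4\right) 9}{7} = \frac{1}{7} \left(-36\right) = - \frac{36}{7} \approx -5.1429$)
$S = - \frac{8951}{7}$ ($S = 7 + \left(-25\right) \left(- \frac{36}{7}\right) \left(\left(-12 - 1\right) + 3\right) = 7 + \frac{900 \left(-13 + 3\right)}{7} = 7 + \frac{900}{7} \left(-10\right) = 7 - \frac{9000}{7} = - \frac{8951}{7} \approx -1278.7$)
$\sqrt{S - 30923} = \sqrt{- \frac{8951}{7} - 30923} = \sqrt{- \frac{225412}{7}} = \frac{2 i \sqrt{394471}}{7}$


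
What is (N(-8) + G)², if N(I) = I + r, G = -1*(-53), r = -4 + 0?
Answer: 1681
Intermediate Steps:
r = -4
G = 53
N(I) = -4 + I (N(I) = I - 4 = -4 + I)
(N(-8) + G)² = ((-4 - 8) + 53)² = (-12 + 53)² = 41² = 1681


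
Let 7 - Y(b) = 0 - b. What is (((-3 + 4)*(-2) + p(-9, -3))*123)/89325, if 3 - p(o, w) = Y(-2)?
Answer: -164/29775 ≈ -0.0055080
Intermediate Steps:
Y(b) = 7 + b (Y(b) = 7 - (0 - b) = 7 - (-1)*b = 7 + b)
p(o, w) = -2 (p(o, w) = 3 - (7 - 2) = 3 - 1*5 = 3 - 5 = -2)
(((-3 + 4)*(-2) + p(-9, -3))*123)/89325 = (((-3 + 4)*(-2) - 2)*123)/89325 = ((1*(-2) - 2)*123)*(1/89325) = ((-2 - 2)*123)*(1/89325) = -4*123*(1/89325) = -492*1/89325 = -164/29775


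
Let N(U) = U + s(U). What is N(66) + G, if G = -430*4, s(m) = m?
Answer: -1588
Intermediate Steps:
N(U) = 2*U (N(U) = U + U = 2*U)
G = -1720
N(66) + G = 2*66 - 1720 = 132 - 1720 = -1588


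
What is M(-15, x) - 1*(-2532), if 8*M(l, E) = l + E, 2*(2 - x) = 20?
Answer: 20233/8 ≈ 2529.1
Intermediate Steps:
x = -8 (x = 2 - ½*20 = 2 - 10 = -8)
M(l, E) = E/8 + l/8 (M(l, E) = (l + E)/8 = (E + l)/8 = E/8 + l/8)
M(-15, x) - 1*(-2532) = ((⅛)*(-8) + (⅛)*(-15)) - 1*(-2532) = (-1 - 15/8) + 2532 = -23/8 + 2532 = 20233/8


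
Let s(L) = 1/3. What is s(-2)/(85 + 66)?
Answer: 1/453 ≈ 0.0022075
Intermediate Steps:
s(L) = 1/3
s(-2)/(85 + 66) = (1/3)/(85 + 66) = (1/3)/151 = (1/151)*(1/3) = 1/453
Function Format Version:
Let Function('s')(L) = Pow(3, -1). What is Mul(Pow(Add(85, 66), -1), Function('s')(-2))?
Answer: Rational(1, 453) ≈ 0.0022075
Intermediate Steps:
Function('s')(L) = Rational(1, 3)
Mul(Pow(Add(85, 66), -1), Function('s')(-2)) = Mul(Pow(Add(85, 66), -1), Rational(1, 3)) = Mul(Pow(151, -1), Rational(1, 3)) = Mul(Rational(1, 151), Rational(1, 3)) = Rational(1, 453)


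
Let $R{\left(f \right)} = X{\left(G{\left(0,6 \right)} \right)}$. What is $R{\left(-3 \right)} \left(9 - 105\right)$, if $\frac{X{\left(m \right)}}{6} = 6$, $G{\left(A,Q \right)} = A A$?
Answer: $-3456$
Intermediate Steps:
$G{\left(A,Q \right)} = A^{2}$
$X{\left(m \right)} = 36$ ($X{\left(m \right)} = 6 \cdot 6 = 36$)
$R{\left(f \right)} = 36$
$R{\left(-3 \right)} \left(9 - 105\right) = 36 \left(9 - 105\right) = 36 \left(-96\right) = -3456$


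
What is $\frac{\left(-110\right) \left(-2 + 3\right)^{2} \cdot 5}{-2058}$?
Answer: $\frac{275}{1029} \approx 0.26725$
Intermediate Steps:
$\frac{\left(-110\right) \left(-2 + 3\right)^{2} \cdot 5}{-2058} = - 110 \cdot 1^{2} \cdot 5 \left(- \frac{1}{2058}\right) = - 110 \cdot 1 \cdot 5 \left(- \frac{1}{2058}\right) = \left(-110\right) 5 \left(- \frac{1}{2058}\right) = \left(-550\right) \left(- \frac{1}{2058}\right) = \frac{275}{1029}$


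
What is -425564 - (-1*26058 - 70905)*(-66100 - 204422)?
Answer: -26231050250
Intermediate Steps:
-425564 - (-1*26058 - 70905)*(-66100 - 204422) = -425564 - (-26058 - 70905)*(-270522) = -425564 - (-96963)*(-270522) = -425564 - 1*26230624686 = -425564 - 26230624686 = -26231050250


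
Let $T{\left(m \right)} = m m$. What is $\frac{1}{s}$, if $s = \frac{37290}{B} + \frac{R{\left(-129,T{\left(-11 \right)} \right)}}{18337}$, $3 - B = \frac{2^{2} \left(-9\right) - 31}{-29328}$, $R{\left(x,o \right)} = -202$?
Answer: $\frac{1612134029}{20054079458206} \approx 8.0389 \cdot 10^{-5}$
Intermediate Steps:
$T{\left(m \right)} = m^{2}$
$B = \frac{87917}{29328}$ ($B = 3 - \frac{2^{2} \left(-9\right) - 31}{-29328} = 3 - \left(4 \left(-9\right) - 31\right) \left(- \frac{1}{29328}\right) = 3 - \left(-36 - 31\right) \left(- \frac{1}{29328}\right) = 3 - \left(-67\right) \left(- \frac{1}{29328}\right) = 3 - \frac{67}{29328} = \frac{87917}{29328} \approx 2.9977$)
$s = \frac{20054079458206}{1612134029}$ ($s = \frac{37290}{\frac{87917}{29328}} - \frac{202}{18337} = 37290 \cdot \frac{29328}{87917} - \frac{202}{18337} = \frac{1093641120}{87917} - \frac{202}{18337} = \frac{20054079458206}{1612134029} \approx 12439.0$)
$\frac{1}{s} = \frac{1}{\frac{20054079458206}{1612134029}} = \frac{1612134029}{20054079458206}$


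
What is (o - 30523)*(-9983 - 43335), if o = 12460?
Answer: 963083034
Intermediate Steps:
(o - 30523)*(-9983 - 43335) = (12460 - 30523)*(-9983 - 43335) = -18063*(-53318) = 963083034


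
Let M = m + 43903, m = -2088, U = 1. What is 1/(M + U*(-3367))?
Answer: 1/38448 ≈ 2.6009e-5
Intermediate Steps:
M = 41815 (M = -2088 + 43903 = 41815)
1/(M + U*(-3367)) = 1/(41815 + 1*(-3367)) = 1/(41815 - 3367) = 1/38448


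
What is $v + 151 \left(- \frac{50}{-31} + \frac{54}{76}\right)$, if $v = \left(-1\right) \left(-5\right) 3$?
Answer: $\frac{430957}{1178} \approx 365.84$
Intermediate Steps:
$v = 15$ ($v = 5 \cdot 3 = 15$)
$v + 151 \left(- \frac{50}{-31} + \frac{54}{76}\right) = 15 + 151 \left(- \frac{50}{-31} + \frac{54}{76}\right) = 15 + 151 \left(\left(-50\right) \left(- \frac{1}{31}\right) + 54 \cdot \frac{1}{76}\right) = 15 + 151 \left(\frac{50}{31} + \frac{27}{38}\right) = 15 + 151 \cdot \frac{2737}{1178} = 15 + \frac{413287}{1178} = \frac{430957}{1178}$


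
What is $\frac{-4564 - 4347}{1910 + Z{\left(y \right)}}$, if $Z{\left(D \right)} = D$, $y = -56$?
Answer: $- \frac{8911}{1854} \approx -4.8064$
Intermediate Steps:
$\frac{-4564 - 4347}{1910 + Z{\left(y \right)}} = \frac{-4564 - 4347}{1910 - 56} = - \frac{8911}{1854}$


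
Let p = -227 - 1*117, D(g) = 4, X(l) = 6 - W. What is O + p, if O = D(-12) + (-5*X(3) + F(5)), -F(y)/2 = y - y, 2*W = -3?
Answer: -755/2 ≈ -377.50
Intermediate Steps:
W = -3/2 (W = (½)*(-3) = -3/2 ≈ -1.5000)
X(l) = 15/2 (X(l) = 6 - 1*(-3/2) = 6 + 3/2 = 15/2)
F(y) = 0 (F(y) = -2*(y - y) = -2*0 = 0)
p = -344 (p = -227 - 117 = -344)
O = -67/2 (O = 4 + (-5*15/2 + 0) = 4 + (-75/2 + 0) = 4 - 75/2 = -67/2 ≈ -33.500)
O + p = -67/2 - 344 = -755/2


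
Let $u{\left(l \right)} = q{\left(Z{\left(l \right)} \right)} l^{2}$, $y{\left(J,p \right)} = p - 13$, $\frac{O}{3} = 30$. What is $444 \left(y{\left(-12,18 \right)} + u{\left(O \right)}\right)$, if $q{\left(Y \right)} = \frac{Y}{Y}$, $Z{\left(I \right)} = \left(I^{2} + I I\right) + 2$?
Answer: $3598620$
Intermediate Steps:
$O = 90$ ($O = 3 \cdot 30 = 90$)
$Z{\left(I \right)} = 2 + 2 I^{2}$ ($Z{\left(I \right)} = \left(I^{2} + I^{2}\right) + 2 = 2 I^{2} + 2 = 2 + 2 I^{2}$)
$q{\left(Y \right)} = 1$
$y{\left(J,p \right)} = -13 + p$ ($y{\left(J,p \right)} = p - 13 = -13 + p$)
$u{\left(l \right)} = l^{2}$ ($u{\left(l \right)} = 1 l^{2} = l^{2}$)
$444 \left(y{\left(-12,18 \right)} + u{\left(O \right)}\right) = 444 \left(\left(-13 + 18\right) + 90^{2}\right) = 444 \left(5 + 8100\right) = 444 \cdot 8105 = 3598620$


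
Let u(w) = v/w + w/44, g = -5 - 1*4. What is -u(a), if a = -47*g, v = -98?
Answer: -174617/18612 ≈ -9.3820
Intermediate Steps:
g = -9 (g = -5 - 4 = -9)
a = 423 (a = -47*(-9) = 423)
u(w) = -98/w + w/44
-u(a) = -(-98/423 + (1/44)*423) = -(-98*1/423 + 423/44) = -(-98/423 + 423/44) = -1*174617/18612 = -174617/18612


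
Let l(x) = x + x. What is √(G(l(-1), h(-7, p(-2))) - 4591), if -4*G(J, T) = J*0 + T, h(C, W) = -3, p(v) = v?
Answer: I*√18361/2 ≈ 67.751*I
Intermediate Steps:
l(x) = 2*x
G(J, T) = -T/4 (G(J, T) = -(J*0 + T)/4 = -(0 + T)/4 = -T/4)
√(G(l(-1), h(-7, p(-2))) - 4591) = √(-¼*(-3) - 4591) = √(¾ - 4591) = √(-18361/4) = I*√18361/2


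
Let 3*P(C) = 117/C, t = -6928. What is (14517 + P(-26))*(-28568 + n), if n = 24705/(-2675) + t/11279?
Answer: -5006289073505709/12068530 ≈ -4.1482e+8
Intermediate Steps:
n = -59436019/6034265 (n = 24705/(-2675) - 6928/11279 = 24705*(-1/2675) - 6928*1/11279 = -4941/535 - 6928/11279 = -59436019/6034265 ≈ -9.8497)
P(C) = 39/C (P(C) = (117/C)/3 = 39/C)
(14517 + P(-26))*(-28568 + n) = (14517 + 39/(-26))*(-28568 - 59436019/6034265) = (14517 + 39*(-1/26))*(-172446318539/6034265) = (14517 - 3/2)*(-172446318539/6034265) = (29031/2)*(-172446318539/6034265) = -5006289073505709/12068530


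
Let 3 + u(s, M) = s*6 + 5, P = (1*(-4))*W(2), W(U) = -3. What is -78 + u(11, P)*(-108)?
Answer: -7422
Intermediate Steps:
P = 12 (P = (1*(-4))*(-3) = -4*(-3) = 12)
u(s, M) = 2 + 6*s (u(s, M) = -3 + (s*6 + 5) = -3 + (6*s + 5) = -3 + (5 + 6*s) = 2 + 6*s)
-78 + u(11, P)*(-108) = -78 + (2 + 6*11)*(-108) = -78 + (2 + 66)*(-108) = -78 + 68*(-108) = -78 - 7344 = -7422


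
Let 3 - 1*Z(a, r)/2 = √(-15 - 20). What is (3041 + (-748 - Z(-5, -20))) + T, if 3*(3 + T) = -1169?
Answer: 5683/3 + 2*I*√35 ≈ 1894.3 + 11.832*I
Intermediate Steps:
T = -1178/3 (T = -3 + (⅓)*(-1169) = -3 - 1169/3 = -1178/3 ≈ -392.67)
Z(a, r) = 6 - 2*I*√35 (Z(a, r) = 6 - 2*√(-15 - 20) = 6 - 2*I*√35)
(3041 + (-748 - Z(-5, -20))) + T = (3041 + (-748 - (6 - 2*I*√35))) - 1178/3 = (3041 + (-748 + (-6 + 2*I*√35))) - 1178/3 = (3041 + (-754 + 2*I*√35)) - 1178/3 = (2287 + 2*I*√35) - 1178/3 = 5683/3 + 2*I*√35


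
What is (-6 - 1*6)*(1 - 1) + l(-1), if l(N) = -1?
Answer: -1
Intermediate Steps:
(-6 - 1*6)*(1 - 1) + l(-1) = (-6 - 1*6)*(1 - 1) - 1 = (-6 - 6)*0 - 1 = -12*0 - 1 = 0 - 1 = -1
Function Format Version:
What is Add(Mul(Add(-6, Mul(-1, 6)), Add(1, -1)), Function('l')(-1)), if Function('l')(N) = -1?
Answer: -1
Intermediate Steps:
Add(Mul(Add(-6, Mul(-1, 6)), Add(1, -1)), Function('l')(-1)) = Add(Mul(Add(-6, Mul(-1, 6)), Add(1, -1)), -1) = Add(Mul(Add(-6, -6), 0), -1) = Add(Mul(-12, 0), -1) = Add(0, -1) = -1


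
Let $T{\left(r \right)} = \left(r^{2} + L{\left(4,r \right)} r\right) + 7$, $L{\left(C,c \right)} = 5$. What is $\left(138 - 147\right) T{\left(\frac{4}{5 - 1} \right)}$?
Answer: $-117$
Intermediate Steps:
$T{\left(r \right)} = 7 + r^{2} + 5 r$ ($T{\left(r \right)} = \left(r^{2} + 5 r\right) + 7 = 7 + r^{2} + 5 r$)
$\left(138 - 147\right) T{\left(\frac{4}{5 - 1} \right)} = \left(138 - 147\right) \left(7 + \left(\frac{4}{5 - 1}\right)^{2} + 5 \frac{4}{5 - 1}\right) = - 9 \left(7 + \left(\frac{4}{4}\right)^{2} + 5 \cdot \frac{4}{4}\right) = - 9 \left(7 + \left(4 \cdot \frac{1}{4}\right)^{2} + 5 \cdot 4 \cdot \frac{1}{4}\right) = - 9 \left(7 + 1^{2} + 5 \cdot 1\right) = - 9 \left(7 + 1 + 5\right) = \left(-9\right) 13 = -117$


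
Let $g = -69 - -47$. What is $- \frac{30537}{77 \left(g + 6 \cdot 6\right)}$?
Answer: $- \frac{30537}{1078} \approx -28.327$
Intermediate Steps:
$g = -22$ ($g = -69 + 47 = -22$)
$- \frac{30537}{77 \left(g + 6 \cdot 6\right)} = - \frac{30537}{77 \left(-22 + 6 \cdot 6\right)} = - \frac{30537}{77 \left(-22 + 36\right)} = - \frac{30537}{77 \cdot 14} = - \frac{30537}{1078}$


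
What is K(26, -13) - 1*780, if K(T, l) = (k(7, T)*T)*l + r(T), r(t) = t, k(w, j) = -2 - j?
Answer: 8710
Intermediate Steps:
K(T, l) = T + T*l*(-2 - T) (K(T, l) = ((-2 - T)*T)*l + T = (T*(-2 - T))*l + T = T*l*(-2 - T) + T = T + T*l*(-2 - T))
K(26, -13) - 1*780 = 26*(1 - 1*(-13)*(2 + 26)) - 1*780 = 26*(1 - 1*(-13)*28) - 780 = 26*(1 + 364) - 780 = 26*365 - 780 = 9490 - 780 = 8710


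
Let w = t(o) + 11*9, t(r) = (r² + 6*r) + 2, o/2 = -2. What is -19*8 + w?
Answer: -59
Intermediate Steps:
o = -4 (o = 2*(-2) = -4)
t(r) = 2 + r² + 6*r
w = 93 (w = (2 + (-4)² + 6*(-4)) + 11*9 = (2 + 16 - 24) + 99 = -6 + 99 = 93)
-19*8 + w = -19*8 + 93 = -152 + 93 = -59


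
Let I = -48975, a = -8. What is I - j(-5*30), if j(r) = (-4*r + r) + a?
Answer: -49417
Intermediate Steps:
j(r) = -8 - 3*r (j(r) = (-4*r + r) - 8 = -3*r - 8 = -8 - 3*r)
I - j(-5*30) = -48975 - (-8 - (-15)*30) = -48975 - (-8 - 3*(-150)) = -48975 - (-8 + 450) = -48975 - 1*442 = -48975 - 442 = -49417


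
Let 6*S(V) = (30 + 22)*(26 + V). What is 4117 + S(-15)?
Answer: 12637/3 ≈ 4212.3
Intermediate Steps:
S(V) = 676/3 + 26*V/3 (S(V) = ((30 + 22)*(26 + V))/6 = (52*(26 + V))/6 = (1352 + 52*V)/6 = 676/3 + 26*V/3)
4117 + S(-15) = 4117 + (676/3 + (26/3)*(-15)) = 4117 + (676/3 - 130) = 4117 + 286/3 = 12637/3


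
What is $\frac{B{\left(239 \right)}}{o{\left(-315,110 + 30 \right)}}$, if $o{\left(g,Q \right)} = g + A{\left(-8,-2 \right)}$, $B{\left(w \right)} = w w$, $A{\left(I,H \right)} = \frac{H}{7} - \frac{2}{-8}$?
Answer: $- \frac{1599388}{8821} \approx -181.32$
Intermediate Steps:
$A{\left(I,H \right)} = \frac{1}{4} + \frac{H}{7}$ ($A{\left(I,H \right)} = H \frac{1}{7} - - \frac{1}{4} = \frac{H}{7} + \frac{1}{4} = \frac{1}{4} + \frac{H}{7}$)
$B{\left(w \right)} = w^{2}$
$o{\left(g,Q \right)} = - \frac{1}{28} + g$ ($o{\left(g,Q \right)} = g + \left(\frac{1}{4} + \frac{1}{7} \left(-2\right)\right) = g + \left(\frac{1}{4} - \frac{2}{7}\right) = g - \frac{1}{28} = - \frac{1}{28} + g$)
$\frac{B{\left(239 \right)}}{o{\left(-315,110 + 30 \right)}} = \frac{239^{2}}{- \frac{1}{28} - 315} = \frac{57121}{- \frac{8821}{28}} = 57121 \left(- \frac{28}{8821}\right) = - \frac{1599388}{8821}$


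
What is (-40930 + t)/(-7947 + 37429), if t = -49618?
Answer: -45274/14741 ≈ -3.0713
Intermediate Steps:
(-40930 + t)/(-7947 + 37429) = (-40930 - 49618)/(-7947 + 37429) = -90548/29482 = -90548*1/29482 = -45274/14741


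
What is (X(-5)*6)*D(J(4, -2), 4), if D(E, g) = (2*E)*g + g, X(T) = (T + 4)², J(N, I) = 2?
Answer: 120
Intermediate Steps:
X(T) = (4 + T)²
D(E, g) = g + 2*E*g (D(E, g) = 2*E*g + g = g + 2*E*g)
(X(-5)*6)*D(J(4, -2), 4) = ((4 - 5)²*6)*(4*(1 + 2*2)) = ((-1)²*6)*(4*(1 + 4)) = (1*6)*(4*5) = 6*20 = 120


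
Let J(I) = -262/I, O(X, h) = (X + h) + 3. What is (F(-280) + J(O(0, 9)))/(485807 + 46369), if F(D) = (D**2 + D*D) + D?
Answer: 938989/3193056 ≈ 0.29407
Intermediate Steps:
F(D) = D + 2*D**2 (F(D) = (D**2 + D**2) + D = 2*D**2 + D = D + 2*D**2)
O(X, h) = 3 + X + h
(F(-280) + J(O(0, 9)))/(485807 + 46369) = (-280*(1 + 2*(-280)) - 262/(3 + 0 + 9))/(485807 + 46369) = (-280*(1 - 560) - 262/12)/532176 = (-280*(-559) - 262*1/12)*(1/532176) = (156520 - 131/6)*(1/532176) = (938989/6)*(1/532176) = 938989/3193056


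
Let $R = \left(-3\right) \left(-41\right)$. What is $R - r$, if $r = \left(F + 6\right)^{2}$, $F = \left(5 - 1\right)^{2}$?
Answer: $-361$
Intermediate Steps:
$F = 16$ ($F = 4^{2} = 16$)
$R = 123$
$r = 484$ ($r = \left(16 + 6\right)^{2} = 22^{2} = 484$)
$R - r = 123 - 484 = -361$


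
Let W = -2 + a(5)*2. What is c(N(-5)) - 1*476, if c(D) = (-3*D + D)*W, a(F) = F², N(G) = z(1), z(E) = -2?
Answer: -284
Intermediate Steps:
N(G) = -2
W = 48 (W = -2 + 5²*2 = -2 + 25*2 = -2 + 50 = 48)
c(D) = -96*D (c(D) = (-3*D + D)*48 = -2*D*48 = -96*D)
c(N(-5)) - 1*476 = -96*(-2) - 1*476 = 192 - 476 = -284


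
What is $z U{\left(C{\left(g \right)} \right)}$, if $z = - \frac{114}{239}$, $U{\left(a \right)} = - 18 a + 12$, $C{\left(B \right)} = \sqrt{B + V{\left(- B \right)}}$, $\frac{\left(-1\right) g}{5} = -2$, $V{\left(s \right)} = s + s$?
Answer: $- \frac{1368}{239} + \frac{2052 i \sqrt{10}}{239} \approx -5.7238 + 27.151 i$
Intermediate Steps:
$V{\left(s \right)} = 2 s$
$g = 10$ ($g = \left(-5\right) \left(-2\right) = 10$)
$C{\left(B \right)} = \sqrt{- B}$ ($C{\left(B \right)} = \sqrt{B + 2 \left(- B\right)} = \sqrt{B - 2 B} = \sqrt{- B}$)
$U{\left(a \right)} = 12 - 18 a$
$z = - \frac{114}{239}$ ($z = \left(-114\right) \frac{1}{239} = - \frac{114}{239} \approx -0.47699$)
$z U{\left(C{\left(g \right)} \right)} = - \frac{114 \left(12 - 18 \sqrt{\left(-1\right) 10}\right)}{239} = - \frac{114 \left(12 - 18 \sqrt{-10}\right)}{239} = - \frac{114 \left(12 - 18 i \sqrt{10}\right)}{239} = - \frac{1368}{239} + \frac{2052 i \sqrt{10}}{239}$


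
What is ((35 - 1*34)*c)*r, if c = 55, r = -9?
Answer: -495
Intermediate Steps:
((35 - 1*34)*c)*r = ((35 - 1*34)*55)*(-9) = ((35 - 34)*55)*(-9) = (1*55)*(-9) = 55*(-9) = -495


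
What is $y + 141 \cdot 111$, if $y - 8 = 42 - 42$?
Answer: $15659$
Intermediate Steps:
$y = 8$ ($y = 8 + \left(42 - 42\right) = 8 + 0 = 8$)
$y + 141 \cdot 111 = 8 + 141 \cdot 111 = 8 + 15651 = 15659$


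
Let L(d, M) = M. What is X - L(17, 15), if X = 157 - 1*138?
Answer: 4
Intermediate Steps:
X = 19 (X = 157 - 138 = 19)
X - L(17, 15) = 19 - 1*15 = 19 - 15 = 4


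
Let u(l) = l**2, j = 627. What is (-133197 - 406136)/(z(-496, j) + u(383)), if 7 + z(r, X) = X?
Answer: -539333/147309 ≈ -3.6612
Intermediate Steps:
z(r, X) = -7 + X
(-133197 - 406136)/(z(-496, j) + u(383)) = (-133197 - 406136)/((-7 + 627) + 383**2) = -539333/(620 + 146689) = -539333/147309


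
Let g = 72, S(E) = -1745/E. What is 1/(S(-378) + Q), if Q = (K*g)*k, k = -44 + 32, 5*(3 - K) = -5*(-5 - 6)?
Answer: 378/2614481 ≈ 0.00014458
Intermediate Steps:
K = -8 (K = 3 - (-1)*(-5 - 6) = 3 - (-1)*(-11) = 3 - ⅕*55 = 3 - 11 = -8)
k = -12
Q = 6912 (Q = -8*72*(-12) = -576*(-12) = 6912)
1/(S(-378) + Q) = 1/(-1745/(-378) + 6912) = 1/(-1745*(-1/378) + 6912) = 1/(1745/378 + 6912) = 1/(2614481/378) = 378/2614481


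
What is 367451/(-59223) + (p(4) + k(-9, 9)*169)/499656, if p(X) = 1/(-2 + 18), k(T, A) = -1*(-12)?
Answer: -978554607523/157819345536 ≈ -6.2005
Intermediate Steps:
k(T, A) = 12
p(X) = 1/16
367451/(-59223) + (p(4) + k(-9, 9)*169)/499656 = 367451/(-59223) + (1/16 + 12*169)/499656 = 367451*(-1/59223) + (1/16 + 2028)*(1/499656) = -367451/59223 + (32449/16)*(1/499656) = -367451/59223 + 32449/7994496 = -978554607523/157819345536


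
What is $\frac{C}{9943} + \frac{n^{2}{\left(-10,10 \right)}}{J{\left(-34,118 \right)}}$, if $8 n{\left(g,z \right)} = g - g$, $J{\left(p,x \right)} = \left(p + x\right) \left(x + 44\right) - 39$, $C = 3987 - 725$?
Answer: $\frac{3262}{9943} \approx 0.32807$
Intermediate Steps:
$C = 3262$
$J{\left(p,x \right)} = -39 + \left(44 + x\right) \left(p + x\right)$ ($J{\left(p,x \right)} = \left(p + x\right) \left(44 + x\right) - 39 = \left(44 + x\right) \left(p + x\right) - 39 = -39 + \left(44 + x\right) \left(p + x\right)$)
$n{\left(g,z \right)} = 0$ ($n{\left(g,z \right)} = \frac{g - g}{8} = \frac{1}{8} \cdot 0 = 0$)
$\frac{C}{9943} + \frac{n^{2}{\left(-10,10 \right)}}{J{\left(-34,118 \right)}} = \frac{3262}{9943} + \frac{0^{2}}{-39 + 118^{2} + 44 \left(-34\right) + 44 \cdot 118 - 4012} = 3262 \cdot \frac{1}{9943} + \frac{0}{-39 + 13924 - 1496 + 5192 - 4012} = \frac{3262}{9943} + \frac{0}{13569} = \frac{3262}{9943} + 0 \cdot \frac{1}{13569} = \frac{3262}{9943} + 0 = \frac{3262}{9943}$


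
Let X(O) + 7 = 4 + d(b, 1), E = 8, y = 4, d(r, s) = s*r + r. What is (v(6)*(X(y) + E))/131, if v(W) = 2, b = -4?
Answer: -6/131 ≈ -0.045802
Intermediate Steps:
d(r, s) = r + r*s (d(r, s) = r*s + r = r + r*s)
X(O) = -11 (X(O) = -7 + (4 - 4*(1 + 1)) = -7 + (4 - 4*2) = -7 + (4 - 8) = -7 - 4 = -11)
(v(6)*(X(y) + E))/131 = (2*(-11 + 8))/131 = (2*(-3))*(1/131) = -6*1/131 = -6/131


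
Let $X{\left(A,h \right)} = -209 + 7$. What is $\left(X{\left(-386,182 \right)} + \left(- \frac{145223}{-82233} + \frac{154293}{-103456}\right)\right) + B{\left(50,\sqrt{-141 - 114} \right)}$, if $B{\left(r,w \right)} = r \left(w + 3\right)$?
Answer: $- \frac{440053642477}{8507497248} + 50 i \sqrt{255} \approx -51.725 + 798.44 i$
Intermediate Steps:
$X{\left(A,h \right)} = -202$
$B{\left(r,w \right)} = r \left(3 + w\right)$
$\left(X{\left(-386,182 \right)} + \left(- \frac{145223}{-82233} + \frac{154293}{-103456}\right)\right) + B{\left(50,\sqrt{-141 - 114} \right)} = \left(-202 + \left(- \frac{145223}{-82233} + \frac{154293}{-103456}\right)\right) + 50 \left(3 + \sqrt{-141 - 114}\right) = \left(-202 + \left(\left(-145223\right) \left(- \frac{1}{82233}\right) + 154293 \left(- \frac{1}{103456}\right)\right)\right) + 50 \left(3 + \sqrt{-255}\right) = \left(-202 + \left(\frac{145223}{82233} - \frac{154293}{103456}\right)\right) + 50 \left(3 + i \sqrt{255}\right) = \left(-202 + \frac{2336214419}{8507497248}\right) + \left(150 + 50 i \sqrt{255}\right) = - \frac{1716178229677}{8507497248} + \left(150 + 50 i \sqrt{255}\right) = - \frac{440053642477}{8507497248} + 50 i \sqrt{255}$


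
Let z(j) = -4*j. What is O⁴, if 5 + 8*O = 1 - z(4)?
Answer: 81/16 ≈ 5.0625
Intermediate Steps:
O = 3/2 (O = -5/8 + (1 - (-4)*4)/8 = -5/8 + (1 - 1*(-16))/8 = -5/8 + (1 + 16)/8 = -5/8 + (⅛)*17 = -5/8 + 17/8 = 3/2 ≈ 1.5000)
O⁴ = (3/2)⁴ = 81/16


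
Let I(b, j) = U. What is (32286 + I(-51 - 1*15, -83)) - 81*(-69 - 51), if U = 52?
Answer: 42058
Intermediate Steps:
I(b, j) = 52
(32286 + I(-51 - 1*15, -83)) - 81*(-69 - 51) = (32286 + 52) - 81*(-69 - 51) = 32338 - 81*(-120) = 32338 + 9720 = 42058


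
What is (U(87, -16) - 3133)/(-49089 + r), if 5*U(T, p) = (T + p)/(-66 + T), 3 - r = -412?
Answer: 164447/2555385 ≈ 0.064353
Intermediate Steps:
r = 415 (r = 3 - 1*(-412) = 3 + 412 = 415)
U(T, p) = (T + p)/(5*(-66 + T)) (U(T, p) = ((T + p)/(-66 + T))/5 = (T + p)/(5*(-66 + T)))
(U(87, -16) - 3133)/(-49089 + r) = ((87 - 16)/(5*(-66 + 87)) - 3133)/(-49089 + 415) = ((⅕)*71/21 - 3133)/(-48674) = ((⅕)*(1/21)*71 - 3133)*(-1/48674) = (71/105 - 3133)*(-1/48674) = -328894/105*(-1/48674) = 164447/2555385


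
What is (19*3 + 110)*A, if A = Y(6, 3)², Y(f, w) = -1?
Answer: 167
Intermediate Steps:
A = 1 (A = (-1)² = 1)
(19*3 + 110)*A = (19*3 + 110)*1 = (57 + 110)*1 = 167*1 = 167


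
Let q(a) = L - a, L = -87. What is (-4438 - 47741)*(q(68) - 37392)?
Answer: 1959164913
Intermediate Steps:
q(a) = -87 - a
(-4438 - 47741)*(q(68) - 37392) = (-4438 - 47741)*((-87 - 1*68) - 37392) = -52179*((-87 - 68) - 37392) = -52179*(-155 - 37392) = -52179*(-37547) = 1959164913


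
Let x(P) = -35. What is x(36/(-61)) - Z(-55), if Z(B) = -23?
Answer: -12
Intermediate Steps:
x(36/(-61)) - Z(-55) = -35 - 1*(-23) = -35 + 23 = -12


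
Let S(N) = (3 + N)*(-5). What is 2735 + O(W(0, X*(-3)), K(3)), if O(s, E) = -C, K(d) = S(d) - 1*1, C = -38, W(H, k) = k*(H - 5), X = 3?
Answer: 2773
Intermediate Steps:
S(N) = -15 - 5*N
W(H, k) = k*(-5 + H)
K(d) = -16 - 5*d (K(d) = (-15 - 5*d) - 1*1 = (-15 - 5*d) - 1 = -16 - 5*d)
O(s, E) = 38 (O(s, E) = -1*(-38) = 38)
2735 + O(W(0, X*(-3)), K(3)) = 2735 + 38 = 2773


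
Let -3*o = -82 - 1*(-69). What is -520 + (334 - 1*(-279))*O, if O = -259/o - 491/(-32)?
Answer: -11545173/416 ≈ -27753.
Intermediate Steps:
o = 13/3 (o = -(-82 - 1*(-69))/3 = -(-82 + 69)/3 = -⅓*(-13) = 13/3 ≈ 4.3333)
O = -18481/416 (O = -259/13/3 - 491/(-32) = -259*3/13 - 491*(-1/32) = -777/13 + 491/32 = -18481/416 ≈ -44.425)
-520 + (334 - 1*(-279))*O = -520 + (334 - 1*(-279))*(-18481/416) = -520 + (334 + 279)*(-18481/416) = -520 + 613*(-18481/416) = -520 - 11328853/416 = -11545173/416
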